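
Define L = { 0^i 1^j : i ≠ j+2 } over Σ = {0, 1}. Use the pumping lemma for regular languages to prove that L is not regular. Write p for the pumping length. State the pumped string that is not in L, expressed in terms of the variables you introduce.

Toward a contradiction, assume L is regular with pumping length p.
Choose w = 0^p 1^{p+p!-2}. Since p ≠ (p+p!-2)+2 = p+p!, w ∈ L; and |w| ≥ p.
By the pumping lemma, w = xyz with |xy| ≤ p and y is nonempty.
Since the first p symbols of w are all 0's and |xy| ≤ p, y lies entirely in the leading 0-block: y = 0^k for some k with 1 ≤ k ≤ p.
Since 1 ≤ k ≤ p, k divides p!; set t = 1 + p!/k. Then xy^t z has p + (p!/k)·k = p + p! copies of 0. Now the 0-count is p+p! and (1-count)+2 = (p+p!-2)+2 = p+p!, so i ≠ j+2 fails. So xy^t z = 0^{p+p!} 1^{p+p!-2} ∉ L.
Contradiction. Therefore L is not regular.

0^{p+p!} 1^{p+p!-2}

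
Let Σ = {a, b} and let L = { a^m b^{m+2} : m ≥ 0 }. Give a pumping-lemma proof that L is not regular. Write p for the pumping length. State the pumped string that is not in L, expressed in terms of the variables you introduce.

a^{p+k} b^{p+2}

Assume L is regular. Let p be the pumping length given by the pumping lemma.
Choose w = a^p b^{p+2}, which is in L with |w| = 2p+2 ≥ p.
By the pumping lemma, w = xyz with |xy| ≤ p and |y| ≥ 1.
The first p characters of w are a's, so xy (and hence y) consists only of a's. Write y = a^k, 1 ≤ k ≤ p.
Pump with i = 2: xy^2z = a^{p+k} b^{p+2}. For this to lie in L we would need p+2 = (p+k)+2, which forces k = 0. But k ≥ 1, so xy^2z ∉ L.
Contradiction. Therefore L is not regular.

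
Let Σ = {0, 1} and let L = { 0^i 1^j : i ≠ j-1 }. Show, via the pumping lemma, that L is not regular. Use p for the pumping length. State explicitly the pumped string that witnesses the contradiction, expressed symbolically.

0^{p+p!} 1^{p+p!+1}

Assume L is regular; let p be its pumping constant.
Choose w = 0^p 1^{p+p!+1}. Since p ≠ (p+p!+1)-1 = p+p!, w ∈ L; and |w| ≥ p.
The pumping lemma gives a decomposition w = xyz where |xy| ≤ p and y is nonempty.
The first p characters of w are 0's, so xy (and hence y) consists only of 0's. Write y = 0^k, 1 ≤ k ≤ p.
Since 1 ≤ k ≤ p, k divides p!; set t = 1 + p!/k. Then xy^t z has p + (p!/k)·k = p + p! copies of 0. Now the 0-count is p+p! and (1-count)-1 = (p+p!+1)-1 = p+p!, so i ≠ j-1 fails. So xy^t z = 0^{p+p!} 1^{p+p!+1} ∉ L.
This is a contradiction; hence L is not regular.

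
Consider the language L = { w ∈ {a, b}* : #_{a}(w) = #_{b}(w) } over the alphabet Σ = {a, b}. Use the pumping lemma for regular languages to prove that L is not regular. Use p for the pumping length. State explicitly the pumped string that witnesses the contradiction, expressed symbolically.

Toward a contradiction, assume L is regular with pumping length p.
Choose w = a^p b^p ∈ L with |w| = 2p ≥ p.
The pumping lemma gives a decomposition w = xyz where |xy| ≤ p and |y| > 0.
The first p characters of w are a's, so xy (and hence y) consists only of a's. Write y = a^k, 1 ≤ k ≤ p.
Pump with i = 2: xy^2z = a^{p+k} b^p has p+k occurrences of a but only p of b. Since k ≥ 1 the counts differ, so xy^2z ∉ L.
This is a contradiction; hence L is not regular.

a^{p+k} b^p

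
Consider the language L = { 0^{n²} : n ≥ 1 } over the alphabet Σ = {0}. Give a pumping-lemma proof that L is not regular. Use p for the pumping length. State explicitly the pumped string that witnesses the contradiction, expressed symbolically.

Toward a contradiction, assume L is regular with pumping length p.
Take w = 0^{p²} ∈ L with |w| = p² ≥ p.
The pumping lemma gives a decomposition w = xyz where |xy| ≤ p and |y| ≥ 1.
Then y = 0^k for some k with 1 ≤ k ≤ p.
Pump with i = 2: xy^2z = 0^{p²+k}. Since 1 ≤ k ≤ p, p² < p²+k ≤ p²+p < (p+1)², so p²+k lies strictly between consecutive squares and is not a perfect square. So xy^2z ∉ L.
This is a contradiction; hence L is not regular.

0^{p²+k}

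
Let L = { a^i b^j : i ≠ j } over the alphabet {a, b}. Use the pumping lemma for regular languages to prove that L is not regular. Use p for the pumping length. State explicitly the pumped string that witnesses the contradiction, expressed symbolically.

Assume L is regular. Let p be the pumping length given by the pumping lemma.
Choose w = a^p b^{p+p!}. Since p ≠ p+p!, w ∈ L; and |w| ≥ p.
By the pumping lemma, w = xyz with |xy| ≤ p and |y| > 0.
The first p characters of w are a's, so xy (and hence y) consists only of a's. Write y = a^k, 1 ≤ k ≤ p.
Since 1 ≤ k ≤ p, k divides p!; set t = 1 + p!/k. Then xy^t z has p + (p!/k)·k = p + p! copies of a. Now the a-count equals the b-count, so i ≠ j fails. So xy^t z = a^{p+p!} b^{p+p!} ∉ L.
This is a contradiction; hence L is not regular.

a^{p+p!} b^{p+p!}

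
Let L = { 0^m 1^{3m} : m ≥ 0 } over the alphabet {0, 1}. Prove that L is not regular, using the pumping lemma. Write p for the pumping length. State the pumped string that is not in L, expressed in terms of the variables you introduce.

Suppose for contradiction that L is regular, and let p be the pumping length.
Let w = 0^p 1^{3p} ∈ L; note |w| = 4p ≥ p.
Write w = xyz as guaranteed by the lemma, with |xy| ≤ p and |y| ≥ 1.
Because |xy| ≤ p and w begins with p copies of 0, we have y = 0^k with 1 ≤ k ≤ p.
Pump with i = 2: xy^2z = 0^{p+k} 1^{3p}. For this to lie in L we would need 3p = 3(p+k), which forces k = 0. But k ≥ 1, so xy^2z ∉ L.
Contradiction. Therefore L is not regular.

0^{p+k} 1^{3p}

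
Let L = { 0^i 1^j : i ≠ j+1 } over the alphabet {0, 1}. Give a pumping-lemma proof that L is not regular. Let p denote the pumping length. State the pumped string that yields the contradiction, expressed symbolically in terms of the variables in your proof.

Assume L is regular; let p be its pumping constant.
Choose w = 0^p 1^{p+p!-1}. Since p ≠ (p+p!-1)+1 = p+p!, w ∈ L; and |w| ≥ p.
Write w = xyz as guaranteed by the lemma, with |xy| ≤ p and y is nonempty.
Since the first p symbols of w are all 0's and |xy| ≤ p, y lies entirely in the leading 0-block: y = 0^k for some k with 1 ≤ k ≤ p.
Since 1 ≤ k ≤ p, k divides p!; set t = 1 + p!/k. Then xy^t z has p + (p!/k)·k = p + p! copies of 0. Now the 0-count is p+p! and (1-count)+1 = (p+p!-1)+1 = p+p!, so i ≠ j+1 fails. So xy^t z = 0^{p+p!} 1^{p+p!-1} ∉ L.
Contradiction. Therefore L is not regular.

0^{p+p!} 1^{p+p!-1}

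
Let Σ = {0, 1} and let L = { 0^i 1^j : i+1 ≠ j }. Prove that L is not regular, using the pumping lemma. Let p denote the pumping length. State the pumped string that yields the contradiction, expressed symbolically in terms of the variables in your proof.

Assume L is regular. Let p be the pumping length given by the pumping lemma.
Choose w = 0^p 1^{p+p!+1}. Since p ≠ (p+p!+1)-1 = p+p!, w ∈ L; and |w| ≥ p.
By the pumping lemma, w = xyz with |xy| ≤ p and |y| ≥ 1.
Since the first p symbols of w are all 0's and |xy| ≤ p, y lies entirely in the leading 0-block: y = 0^k for some k with 1 ≤ k ≤ p.
Since 1 ≤ k ≤ p, k divides p!; set t = 1 + p!/k. Then xy^t z has p + (p!/k)·k = p + p! copies of 0. Now the 0-count is p+p! and (1-count)-1 = (p+p!+1)-1 = p+p!, so i+1 ≠ j fails. So xy^t z = 0^{p+p!} 1^{p+p!+1} ∉ L.
Contradiction. Therefore L is not regular.

0^{p+p!} 1^{p+p!+1}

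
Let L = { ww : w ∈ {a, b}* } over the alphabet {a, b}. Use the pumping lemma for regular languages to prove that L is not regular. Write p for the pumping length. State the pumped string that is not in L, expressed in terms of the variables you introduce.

Toward a contradiction, assume L is regular with pumping length p.
Take w = a^p b^p a^p b^p = uu where u = a^pb^p; then w ∈ L and |w| = 4p ≥ p.
By the pumping lemma, w = xyz with |xy| ≤ p and |y| > 0.
Since the first p symbols of w are all a's and |xy| ≤ p, y lies entirely in the leading a-block: y = a^k for some k with 1 ≤ k ≤ p.
Pump with i = 2: xy^2z = a^{p+k} b^p a^p b^p, of length 4p+k. Suppose this equals vv. The string starts with a and ends with b, so v does too; thus the boundary between the two copies of v is a b→a transition. There is exactly one such transition, at position 2p+k, so |v| = 2p+k and |vv| = 4p+2k ≠ 4p+k since k ≥ 1. So xy^2z ∉ L.
Contradiction. Therefore L is not regular.

a^{p+k} b^p a^p b^p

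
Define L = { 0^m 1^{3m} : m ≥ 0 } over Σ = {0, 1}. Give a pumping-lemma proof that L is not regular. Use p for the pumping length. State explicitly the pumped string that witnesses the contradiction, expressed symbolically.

0^{p+k} 1^{3p}

Suppose for contradiction that L is regular, and let p be the pumping length.
Choose w = 0^p 1^{3p}, which is in L with |w| = 4p ≥ p.
The pumping lemma gives a decomposition w = xyz where |xy| ≤ p and |y| ≥ 1.
Because |xy| ≤ p and w begins with p copies of 0, we have y = 0^k with 1 ≤ k ≤ p.
Pump with i = 2: xy^2z = 0^{p+k} 1^{3p}. For this to lie in L we would need 3p = 3(p+k), which forces k = 0. But k ≥ 1, so xy^2z ∉ L.
Contradiction. Therefore L is not regular.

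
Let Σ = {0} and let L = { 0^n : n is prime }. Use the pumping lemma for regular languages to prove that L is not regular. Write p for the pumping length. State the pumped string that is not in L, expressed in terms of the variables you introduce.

Toward a contradiction, assume L is regular with pumping length p.
Let q be a prime with q ≥ p+2 (infinitely many primes exist), and take w = 0^q ∈ L with |w| = q ≥ p.
Write w = xyz as guaranteed by the lemma, with |xy| ≤ p and |y| ≥ 1.
Then y = 0^k for some k with 1 ≤ k ≤ p.
Since 1 ≤ k ≤ p, |xz| = q-k. Pump with i = q+1: |xy^{q+1}z| = (q-k)+(q+1)k = q+qk = q(1+k), which is composite (both factors ≥ 2). So xy^{q+1}z = 0^{q(1+k)} ∉ L.
This contradicts the pumping lemma, so L is not regular.

0^{q(1+k)}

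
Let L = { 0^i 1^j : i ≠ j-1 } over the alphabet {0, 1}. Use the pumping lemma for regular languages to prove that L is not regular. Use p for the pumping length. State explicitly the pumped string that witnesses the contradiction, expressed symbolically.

0^{p+p!} 1^{p+p!+1}

Assume L is regular. Let p be the pumping length given by the pumping lemma.
Choose w = 0^p 1^{p+p!+1}. Since p ≠ (p+p!+1)-1 = p+p!, w ∈ L; and |w| ≥ p.
By the pumping lemma, w = xyz with |xy| ≤ p and y is nonempty.
Since the first p symbols of w are all 0's and |xy| ≤ p, y lies entirely in the leading 0-block: y = 0^k for some k with 1 ≤ k ≤ p.
Since 1 ≤ k ≤ p, k divides p!; set t = 1 + p!/k. Then xy^t z has p + (p!/k)·k = p + p! copies of 0. Now the 0-count is p+p! and (1-count)-1 = (p+p!+1)-1 = p+p!, so i ≠ j-1 fails. So xy^t z = 0^{p+p!} 1^{p+p!+1} ∉ L.
Contradiction. Therefore L is not regular.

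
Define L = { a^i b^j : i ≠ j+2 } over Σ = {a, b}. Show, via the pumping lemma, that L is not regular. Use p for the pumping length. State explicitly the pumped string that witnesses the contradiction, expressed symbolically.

a^{p+p!} b^{p+p!-2}

Suppose for contradiction that L is regular, and let p be the pumping length.
Choose w = a^p b^{p+p!-2}. Since p ≠ (p+p!-2)+2 = p+p!, w ∈ L; and |w| ≥ p.
The pumping lemma gives a decomposition w = xyz where |xy| ≤ p and y is nonempty.
Since the first p symbols of w are all a's and |xy| ≤ p, y lies entirely in the leading a-block: y = a^k for some k with 1 ≤ k ≤ p.
Since 1 ≤ k ≤ p, k divides p!; set t = 1 + p!/k. Then xy^t z has p + (p!/k)·k = p + p! copies of a. Now the a-count is p+p! and (b-count)+2 = (p+p!-2)+2 = p+p!, so i ≠ j+2 fails. So xy^t z = a^{p+p!} b^{p+p!-2} ∉ L.
Contradiction. Therefore L is not regular.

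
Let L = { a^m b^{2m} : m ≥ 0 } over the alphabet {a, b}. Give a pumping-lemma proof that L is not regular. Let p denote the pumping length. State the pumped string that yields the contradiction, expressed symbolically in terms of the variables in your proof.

a^{p+k} b^{2p}

Toward a contradiction, assume L is regular with pumping length p.
Let w = a^p b^{2p} ∈ L; note |w| = 3p ≥ p.
The pumping lemma gives a decomposition w = xyz where |xy| ≤ p and |y| ≥ 1.
The first p characters of w are a's, so xy (and hence y) consists only of a's. Write y = a^k, 1 ≤ k ≤ p.
Pump with i = 2: xy^2z = a^{p+k} b^{2p}. For this to lie in L we would need 2p = 2(p+k), which forces k = 0. But k ≥ 1, so xy^2z ∉ L.
This is a contradiction; hence L is not regular.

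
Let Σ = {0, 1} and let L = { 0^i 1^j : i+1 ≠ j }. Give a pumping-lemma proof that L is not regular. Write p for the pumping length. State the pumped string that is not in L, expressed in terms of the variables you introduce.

Assume L is regular. Let p be the pumping length given by the pumping lemma.
Choose w = 0^p 1^{p+p!+1}. Since p ≠ (p+p!+1)-1 = p+p!, w ∈ L; and |w| ≥ p.
By the pumping lemma, w = xyz with |xy| ≤ p and |y| > 0.
Because |xy| ≤ p and w begins with p copies of 0, we have y = 0^k with 1 ≤ k ≤ p.
Since 1 ≤ k ≤ p, k divides p!; set t = 1 + p!/k. Then xy^t z has p + (p!/k)·k = p + p! copies of 0. Now the 0-count is p+p! and (1-count)-1 = (p+p!+1)-1 = p+p!, so i+1 ≠ j fails. So xy^t z = 0^{p+p!} 1^{p+p!+1} ∉ L.
This is a contradiction; hence L is not regular.

0^{p+p!} 1^{p+p!+1}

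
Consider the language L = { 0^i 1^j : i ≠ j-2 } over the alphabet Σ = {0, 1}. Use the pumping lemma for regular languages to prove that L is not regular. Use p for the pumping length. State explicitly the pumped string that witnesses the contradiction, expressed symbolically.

0^{p+p!} 1^{p+p!+2}

Assume L is regular. Let p be the pumping length given by the pumping lemma.
Choose w = 0^p 1^{p+p!+2}. Since p ≠ (p+p!+2)-2 = p+p!, w ∈ L; and |w| ≥ p.
By the pumping lemma, w = xyz with |xy| ≤ p and |y| > 0.
The first p characters of w are 0's, so xy (and hence y) consists only of 0's. Write y = 0^k, 1 ≤ k ≤ p.
Since 1 ≤ k ≤ p, k divides p!; set t = 1 + p!/k. Then xy^t z has p + (p!/k)·k = p + p! copies of 0. Now the 0-count is p+p! and (1-count)-2 = (p+p!+2)-2 = p+p!, so i ≠ j-2 fails. So xy^t z = 0^{p+p!} 1^{p+p!+2} ∉ L.
Contradiction. Therefore L is not regular.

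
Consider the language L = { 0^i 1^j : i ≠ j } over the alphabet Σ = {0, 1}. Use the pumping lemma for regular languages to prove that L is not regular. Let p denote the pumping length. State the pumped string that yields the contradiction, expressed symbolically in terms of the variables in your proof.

0^{p+p!} 1^{p+p!}

Toward a contradiction, assume L is regular with pumping length p.
Choose w = 0^p 1^{p+p!}. Since p ≠ p+p!, w ∈ L; and |w| ≥ p.
Write w = xyz as guaranteed by the lemma, with |xy| ≤ p and |y| ≥ 1.
Because |xy| ≤ p and w begins with p copies of 0, we have y = 0^k with 1 ≤ k ≤ p.
Since 1 ≤ k ≤ p, k divides p!; set t = 1 + p!/k. Then xy^t z has p + (p!/k)·k = p + p! copies of 0. Now the 0-count equals the 1-count, so i ≠ j fails. So xy^t z = 0^{p+p!} 1^{p+p!} ∉ L.
This is a contradiction; hence L is not regular.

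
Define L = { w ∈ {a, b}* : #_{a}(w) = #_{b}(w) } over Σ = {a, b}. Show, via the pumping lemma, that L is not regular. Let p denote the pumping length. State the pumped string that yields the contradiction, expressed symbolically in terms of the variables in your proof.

a^{p+k} b^p

Assume L is regular; let p be its pumping constant.
Choose w = a^p b^p ∈ L with |w| = 2p ≥ p.
Write w = xyz as guaranteed by the lemma, with |xy| ≤ p and |y| ≥ 1.
The first p characters of w are a's, so xy (and hence y) consists only of a's. Write y = a^k, 1 ≤ k ≤ p.
Pump with i = 2: xy^2z = a^{p+k} b^p has p+k occurrences of a but only p of b. Since k ≥ 1 the counts differ, so xy^2z ∉ L.
This is a contradiction; hence L is not regular.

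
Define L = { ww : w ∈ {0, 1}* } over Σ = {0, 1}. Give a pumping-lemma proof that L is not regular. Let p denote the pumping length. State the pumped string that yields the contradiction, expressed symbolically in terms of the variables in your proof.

Assume L is regular. Let p be the pumping length given by the pumping lemma.
Take w = 0^p 1^p 0^p 1^p = uu where u = 0^p1^p; then w ∈ L and |w| = 4p ≥ p.
The pumping lemma gives a decomposition w = xyz where |xy| ≤ p and |y| ≥ 1.
The first p characters of w are 0's, so xy (and hence y) consists only of 0's. Write y = 0^k, 1 ≤ k ≤ p.
Pump with i = 2: xy^2z = 0^{p+k} 1^p 0^p 1^p, of length 4p+k. Suppose this equals vv. The string starts with 0 and ends with 1, so v does too; thus the boundary between the two copies of v is a 1→0 transition. There is exactly one such transition, at position 2p+k, so |v| = 2p+k and |vv| = 4p+2k ≠ 4p+k since k ≥ 1. So xy^2z ∉ L.
Contradiction. Therefore L is not regular.

0^{p+k} 1^p 0^p 1^p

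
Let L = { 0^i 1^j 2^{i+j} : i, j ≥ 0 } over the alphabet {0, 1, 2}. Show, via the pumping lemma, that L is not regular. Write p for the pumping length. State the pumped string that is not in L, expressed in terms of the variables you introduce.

0^{p+k} 1^p 2^{2p}

Suppose for contradiction that L is regular, and let p be the pumping length.
Take w = 0^p 1^p 2^{2p} ∈ L (with i=j=p, i+j=2p), |w| = 4p ≥ p.
Write w = xyz as guaranteed by the lemma, with |xy| ≤ p and |y| > 0.
Since the first p symbols of w are all 0's and |xy| ≤ p, y lies entirely in the leading 0-block: y = 0^k for some k with 1 ≤ k ≤ p.
Consider xy^2z = 0^{p+k} 1^p 2^{2p}. Now the 0- and 1-counts sum to 2p+k, but the 2-count is 2p ≠ 2p+k. So xy^2z ∉ L.
Contradiction. Therefore L is not regular.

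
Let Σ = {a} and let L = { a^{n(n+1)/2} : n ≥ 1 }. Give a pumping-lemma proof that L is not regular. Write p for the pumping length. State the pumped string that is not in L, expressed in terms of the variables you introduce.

a^{p(p+1)/2+k}

Assume L is regular. Let p be the pumping length given by the pumping lemma.
Take w = a^{p(p+1)/2} ∈ L with |w| = p(p+1)/2 ≥ p.
The pumping lemma gives a decomposition w = xyz where |xy| ≤ p and y is nonempty.
Then y = a^k for some k with 1 ≤ k ≤ p.
Pump with i = 2: xy^2z = a^{p(p+1)/2+k}. Since 1 ≤ k ≤ p, p(p+1)/2 < p(p+1)/2+k ≤ p(p+1)/2+p < (p+1)(p+2)/2, so p(p+1)/2+k is strictly between consecutive triangular numbers. So xy^2z ∉ L.
Contradiction. Therefore L is not regular.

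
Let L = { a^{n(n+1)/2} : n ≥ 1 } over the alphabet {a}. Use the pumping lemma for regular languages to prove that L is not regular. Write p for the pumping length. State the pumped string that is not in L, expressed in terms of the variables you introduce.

Assume L is regular. Let p be the pumping length given by the pumping lemma.
Take w = a^{p(p+1)/2} ∈ L with |w| = p(p+1)/2 ≥ p.
The pumping lemma gives a decomposition w = xyz where |xy| ≤ p and y is nonempty.
Then y = a^k for some k with 1 ≤ k ≤ p.
Pump with i = 2: xy^2z = a^{p(p+1)/2+k}. Since 1 ≤ k ≤ p, p(p+1)/2 < p(p+1)/2+k ≤ p(p+1)/2+p < (p+1)(p+2)/2, so p(p+1)/2+k is strictly between consecutive triangular numbers. So xy^2z ∉ L.
This is a contradiction; hence L is not regular.

a^{p(p+1)/2+k}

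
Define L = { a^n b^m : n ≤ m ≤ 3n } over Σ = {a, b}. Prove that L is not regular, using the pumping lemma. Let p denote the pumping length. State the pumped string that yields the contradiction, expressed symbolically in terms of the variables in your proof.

Suppose for contradiction that L is regular, and let p be the pumping length.
Take w = a^p b^p ∈ L (since p ≤ p ≤ 3p), with |w| = 2p ≥ p.
By the pumping lemma, w = xyz with |xy| ≤ p and |y| > 0.
Since the first p symbols of w are all a's and |xy| ≤ p, y lies entirely in the leading a-block: y = a^k for some k with 1 ≤ k ≤ p.
Pump with i = 2: xy^2z = a^{p+k} b^p. Now n = p+k > p = m, so the condition n ≤ m fails. Thus xy^2z ∉ L.
This is a contradiction; hence L is not regular.

a^{p+k} b^p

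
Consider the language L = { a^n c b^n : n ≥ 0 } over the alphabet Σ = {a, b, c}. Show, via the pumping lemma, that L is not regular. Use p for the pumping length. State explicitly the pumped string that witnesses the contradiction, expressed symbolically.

Assume L is regular. Let p be the pumping length given by the pumping lemma.
Take w = a^p c b^p ∈ L with |w| = 2p+1 ≥ p.
By the pumping lemma, w = xyz with |xy| ≤ p and |y| > 0.
Since the first p symbols of w are all a's and |xy| ≤ p, y lies entirely in the leading a-block: y = a^k for some k with 1 ≤ k ≤ p.
Pump with i = 2: xy^2z = a^{p+k} c b^p, which would require p+k = p. But k ≥ 1, so xy^2z ∉ L.
Contradiction. Therefore L is not regular.

a^{p+k} c b^p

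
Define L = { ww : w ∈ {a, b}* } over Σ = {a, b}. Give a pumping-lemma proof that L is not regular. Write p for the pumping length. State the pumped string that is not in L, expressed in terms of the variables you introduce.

a^{p+k} b^p a^p b^p

Toward a contradiction, assume L is regular with pumping length p.
Take w = a^p b^p a^p b^p = uu where u = a^pb^p; then w ∈ L and |w| = 4p ≥ p.
Write w = xyz as guaranteed by the lemma, with |xy| ≤ p and |y| ≥ 1.
Because |xy| ≤ p and w begins with p copies of a, we have y = a^k with 1 ≤ k ≤ p.
Pump with i = 2: xy^2z = a^{p+k} b^p a^p b^p, of length 4p+k. Suppose this equals vv. The string starts with a and ends with b, so v does too; thus the boundary between the two copies of v is a b→a transition. There is exactly one such transition, at position 2p+k, so |v| = 2p+k and |vv| = 4p+2k ≠ 4p+k since k ≥ 1. So xy^2z ∉ L.
Contradiction. Therefore L is not regular.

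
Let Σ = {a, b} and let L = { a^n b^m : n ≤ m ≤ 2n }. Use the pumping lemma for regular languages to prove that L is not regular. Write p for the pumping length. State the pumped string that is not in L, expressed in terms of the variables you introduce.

a^{p+k} b^p

Suppose for contradiction that L is regular, and let p be the pumping length.
Take w = a^p b^p ∈ L (since p ≤ p ≤ 2p), with |w| = 2p ≥ p.
Write w = xyz as guaranteed by the lemma, with |xy| ≤ p and y is nonempty.
The first p characters of w are a's, so xy (and hence y) consists only of a's. Write y = a^k, 1 ≤ k ≤ p.
Pump with i = 2: xy^2z = a^{p+k} b^p. Now n = p+k > p = m, so the condition n ≤ m fails. Thus xy^2z ∉ L.
Contradiction. Therefore L is not regular.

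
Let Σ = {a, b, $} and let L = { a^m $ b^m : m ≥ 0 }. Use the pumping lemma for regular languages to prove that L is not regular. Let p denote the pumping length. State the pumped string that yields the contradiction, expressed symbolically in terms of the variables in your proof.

Toward a contradiction, assume L is regular with pumping length p.
Take w = a^p $ b^p ∈ L with |w| = 2p+1 ≥ p.
Write w = xyz as guaranteed by the lemma, with |xy| ≤ p and y is nonempty.
The first p characters of w are a's, so xy (and hence y) consists only of a's. Write y = a^k, 1 ≤ k ≤ p.
Pump with i = 2: xy^2z = a^{p+k} $ b^p, which would require p+k = p. But k ≥ 1, so xy^2z ∉ L.
This contradicts the pumping lemma, so L is not regular.

a^{p+k} $ b^p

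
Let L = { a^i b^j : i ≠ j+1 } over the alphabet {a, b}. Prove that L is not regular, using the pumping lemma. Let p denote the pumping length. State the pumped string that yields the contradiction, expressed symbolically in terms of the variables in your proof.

Assume L is regular. Let p be the pumping length given by the pumping lemma.
Choose w = a^p b^{p+p!-1}. Since p ≠ (p+p!-1)+1 = p+p!, w ∈ L; and |w| ≥ p.
By the pumping lemma, w = xyz with |xy| ≤ p and |y| ≥ 1.
Since the first p symbols of w are all a's and |xy| ≤ p, y lies entirely in the leading a-block: y = a^k for some k with 1 ≤ k ≤ p.
Since 1 ≤ k ≤ p, k divides p!; set t = 1 + p!/k. Then xy^t z has p + (p!/k)·k = p + p! copies of a. Now the a-count is p+p! and (b-count)+1 = (p+p!-1)+1 = p+p!, so i ≠ j+1 fails. So xy^t z = a^{p+p!} b^{p+p!-1} ∉ L.
This contradicts the pumping lemma, so L is not regular.

a^{p+p!} b^{p+p!-1}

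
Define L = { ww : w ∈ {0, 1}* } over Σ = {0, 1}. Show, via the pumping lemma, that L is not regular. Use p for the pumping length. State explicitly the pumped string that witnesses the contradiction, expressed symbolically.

Suppose for contradiction that L is regular, and let p be the pumping length.
Take w = 0^p 1^p 0^p 1^p = uu where u = 0^p1^p; then w ∈ L and |w| = 4p ≥ p.
The pumping lemma gives a decomposition w = xyz where |xy| ≤ p and |y| > 0.
Because |xy| ≤ p and w begins with p copies of 0, we have y = 0^k with 1 ≤ k ≤ p.
Pump with i = 2: xy^2z = 0^{p+k} 1^p 0^p 1^p, of length 4p+k. Suppose this equals vv. The string starts with 0 and ends with 1, so v does too; thus the boundary between the two copies of v is a 1→0 transition. There is exactly one such transition, at position 2p+k, so |v| = 2p+k and |vv| = 4p+2k ≠ 4p+k since k ≥ 1. So xy^2z ∉ L.
Contradiction. Therefore L is not regular.

0^{p+k} 1^p 0^p 1^p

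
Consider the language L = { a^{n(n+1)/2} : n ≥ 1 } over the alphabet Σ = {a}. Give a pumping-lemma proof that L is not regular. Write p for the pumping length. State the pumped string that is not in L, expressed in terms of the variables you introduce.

a^{p(p+1)/2+k}

Assume L is regular. Let p be the pumping length given by the pumping lemma.
Take w = a^{p(p+1)/2} ∈ L with |w| = p(p+1)/2 ≥ p.
Write w = xyz as guaranteed by the lemma, with |xy| ≤ p and y is nonempty.
Then y = a^k for some k with 1 ≤ k ≤ p.
Pump with i = 2: xy^2z = a^{p(p+1)/2+k}. Since 1 ≤ k ≤ p, p(p+1)/2 < p(p+1)/2+k ≤ p(p+1)/2+p < (p+1)(p+2)/2, so p(p+1)/2+k is strictly between consecutive triangular numbers. So xy^2z ∉ L.
Contradiction. Therefore L is not regular.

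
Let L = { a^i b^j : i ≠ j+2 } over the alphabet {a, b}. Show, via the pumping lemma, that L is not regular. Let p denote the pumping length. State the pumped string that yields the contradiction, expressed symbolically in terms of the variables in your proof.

a^{p+p!} b^{p+p!-2}

Assume L is regular; let p be its pumping constant.
Choose w = a^p b^{p+p!-2}. Since p ≠ (p+p!-2)+2 = p+p!, w ∈ L; and |w| ≥ p.
By the pumping lemma, w = xyz with |xy| ≤ p and |y| ≥ 1.
Because |xy| ≤ p and w begins with p copies of a, we have y = a^k with 1 ≤ k ≤ p.
Since 1 ≤ k ≤ p, k divides p!; set t = 1 + p!/k. Then xy^t z has p + (p!/k)·k = p + p! copies of a. Now the a-count is p+p! and (b-count)+2 = (p+p!-2)+2 = p+p!, so i ≠ j+2 fails. So xy^t z = a^{p+p!} b^{p+p!-2} ∉ L.
This is a contradiction; hence L is not regular.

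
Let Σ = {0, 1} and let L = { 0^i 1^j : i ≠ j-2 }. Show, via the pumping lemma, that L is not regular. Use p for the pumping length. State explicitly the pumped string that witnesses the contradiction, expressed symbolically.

0^{p+p!} 1^{p+p!+2}

Toward a contradiction, assume L is regular with pumping length p.
Choose w = 0^p 1^{p+p!+2}. Since p ≠ (p+p!+2)-2 = p+p!, w ∈ L; and |w| ≥ p.
By the pumping lemma, w = xyz with |xy| ≤ p and |y| ≥ 1.
Because |xy| ≤ p and w begins with p copies of 0, we have y = 0^k with 1 ≤ k ≤ p.
Since 1 ≤ k ≤ p, k divides p!; set t = 1 + p!/k. Then xy^t z has p + (p!/k)·k = p + p! copies of 0. Now the 0-count is p+p! and (1-count)-2 = (p+p!+2)-2 = p+p!, so i ≠ j-2 fails. So xy^t z = 0^{p+p!} 1^{p+p!+2} ∉ L.
This is a contradiction; hence L is not regular.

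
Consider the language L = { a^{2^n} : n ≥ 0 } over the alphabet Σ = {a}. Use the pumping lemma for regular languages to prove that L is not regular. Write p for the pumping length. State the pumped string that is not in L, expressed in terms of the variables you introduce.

a^{2^p+k}

Assume L is regular; let p be its pumping constant.
Take w = a^{2^p} ∈ L with |w| = 2^p ≥ p.
By the pumping lemma, w = xyz with |xy| ≤ p and |y| > 0.
Then y = a^k for some k with 1 ≤ k ≤ p.
Pump with i = 2: xy^2z = a^{2^p+k}. Since 1 ≤ k ≤ p < 2^p, we have 2^p < 2^p+k < 2^{p+1}, so 2^p+k is not a power of 2. So xy^2z ∉ L.
Contradiction. Therefore L is not regular.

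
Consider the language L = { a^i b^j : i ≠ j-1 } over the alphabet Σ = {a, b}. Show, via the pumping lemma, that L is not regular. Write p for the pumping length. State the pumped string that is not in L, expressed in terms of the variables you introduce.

Toward a contradiction, assume L is regular with pumping length p.
Choose w = a^p b^{p+p!+1}. Since p ≠ (p+p!+1)-1 = p+p!, w ∈ L; and |w| ≥ p.
By the pumping lemma, w = xyz with |xy| ≤ p and y is nonempty.
Since the first p symbols of w are all a's and |xy| ≤ p, y lies entirely in the leading a-block: y = a^k for some k with 1 ≤ k ≤ p.
Since 1 ≤ k ≤ p, k divides p!; set t = 1 + p!/k. Then xy^t z has p + (p!/k)·k = p + p! copies of a. Now the a-count is p+p! and (b-count)-1 = (p+p!+1)-1 = p+p!, so i ≠ j-1 fails. So xy^t z = a^{p+p!} b^{p+p!+1} ∉ L.
This contradicts the pumping lemma, so L is not regular.

a^{p+p!} b^{p+p!+1}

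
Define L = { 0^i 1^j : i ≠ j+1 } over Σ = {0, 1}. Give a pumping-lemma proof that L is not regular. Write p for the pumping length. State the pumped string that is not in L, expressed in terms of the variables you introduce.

0^{p+p!} 1^{p+p!-1}

Suppose for contradiction that L is regular, and let p be the pumping length.
Choose w = 0^p 1^{p+p!-1}. Since p ≠ (p+p!-1)+1 = p+p!, w ∈ L; and |w| ≥ p.
By the pumping lemma, w = xyz with |xy| ≤ p and |y| > 0.
Because |xy| ≤ p and w begins with p copies of 0, we have y = 0^k with 1 ≤ k ≤ p.
Since 1 ≤ k ≤ p, k divides p!; set t = 1 + p!/k. Then xy^t z has p + (p!/k)·k = p + p! copies of 0. Now the 0-count is p+p! and (1-count)+1 = (p+p!-1)+1 = p+p!, so i ≠ j+1 fails. So xy^t z = 0^{p+p!} 1^{p+p!-1} ∉ L.
This is a contradiction; hence L is not regular.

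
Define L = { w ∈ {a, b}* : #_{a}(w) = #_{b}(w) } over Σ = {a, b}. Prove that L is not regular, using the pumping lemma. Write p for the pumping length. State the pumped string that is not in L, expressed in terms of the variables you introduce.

a^{p+k} b^p

Suppose for contradiction that L is regular, and let p be the pumping length.
Choose w = a^p b^p ∈ L with |w| = 2p ≥ p.
By the pumping lemma, w = xyz with |xy| ≤ p and y is nonempty.
The first p characters of w are a's, so xy (and hence y) consists only of a's. Write y = a^k, 1 ≤ k ≤ p.
Pump with i = 2: xy^2z = a^{p+k} b^p has p+k occurrences of a but only p of b. Since k ≥ 1 the counts differ, so xy^2z ∉ L.
This contradicts the pumping lemma, so L is not regular.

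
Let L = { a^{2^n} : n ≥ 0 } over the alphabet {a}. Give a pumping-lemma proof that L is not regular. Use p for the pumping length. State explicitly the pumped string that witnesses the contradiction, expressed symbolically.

a^{2^p+k}

Toward a contradiction, assume L is regular with pumping length p.
Take w = a^{2^p} ∈ L with |w| = 2^p ≥ p.
Write w = xyz as guaranteed by the lemma, with |xy| ≤ p and |y| ≥ 1.
Then y = a^k for some k with 1 ≤ k ≤ p.
Pump with i = 2: xy^2z = a^{2^p+k}. Since 1 ≤ k ≤ p < 2^p, we have 2^p < 2^p+k < 2^{p+1}, so 2^p+k is not a power of 2. So xy^2z ∉ L.
This is a contradiction; hence L is not regular.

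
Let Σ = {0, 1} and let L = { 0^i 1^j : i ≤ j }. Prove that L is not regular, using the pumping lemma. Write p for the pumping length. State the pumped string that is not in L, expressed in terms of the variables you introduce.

0^{p+k} 1^p

Assume L is regular. Let p be the pumping length given by the pumping lemma.
Choose w = 0^p 1^p ∈ L, with |w| = 2p ≥ p.
By the pumping lemma, w = xyz with |xy| ≤ p and |y| ≥ 1.
Because |xy| ≤ p and w begins with p copies of 0, we have y = 0^k with 1 ≤ k ≤ p.
Consider xy^2z = 0^{p+k} 1^p. Since k ≥ 1, the 0-count p+k exceeds the 1-count p, so i ≤ j fails; thus xy^2z ∉ L.
This contradicts the pumping lemma, so L is not regular.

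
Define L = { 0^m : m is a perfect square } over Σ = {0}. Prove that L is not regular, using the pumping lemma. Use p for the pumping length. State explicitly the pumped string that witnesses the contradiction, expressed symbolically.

Assume L is regular. Let p be the pumping length given by the pumping lemma.
Take w = 0^{p²} ∈ L with |w| = p² ≥ p.
Write w = xyz as guaranteed by the lemma, with |xy| ≤ p and |y| > 0.
Then y = 0^k for some k with 1 ≤ k ≤ p.
Pump with i = 2: xy^2z = 0^{p²+k}. Since 1 ≤ k ≤ p, p² < p²+k ≤ p²+p < (p+1)², so p²+k lies strictly between consecutive squares and is not a perfect square. So xy^2z ∉ L.
Contradiction. Therefore L is not regular.

0^{p²+k}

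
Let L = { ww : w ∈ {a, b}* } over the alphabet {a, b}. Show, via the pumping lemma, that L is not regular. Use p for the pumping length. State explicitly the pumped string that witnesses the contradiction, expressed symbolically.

a^{p+k} b^p a^p b^p

Toward a contradiction, assume L is regular with pumping length p.
Take w = a^p b^p a^p b^p = uu where u = a^pb^p; then w ∈ L and |w| = 4p ≥ p.
By the pumping lemma, w = xyz with |xy| ≤ p and |y| > 0.
Since the first p symbols of w are all a's and |xy| ≤ p, y lies entirely in the leading a-block: y = a^k for some k with 1 ≤ k ≤ p.
Pump with i = 2: xy^2z = a^{p+k} b^p a^p b^p, of length 4p+k. Suppose this equals vv. The string starts with a and ends with b, so v does too; thus the boundary between the two copies of v is a b→a transition. There is exactly one such transition, at position 2p+k, so |v| = 2p+k and |vv| = 4p+2k ≠ 4p+k since k ≥ 1. So xy^2z ∉ L.
This contradicts the pumping lemma, so L is not regular.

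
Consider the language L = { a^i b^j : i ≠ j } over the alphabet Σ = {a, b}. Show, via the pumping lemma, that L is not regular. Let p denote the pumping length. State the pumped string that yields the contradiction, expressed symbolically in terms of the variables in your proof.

a^{p+p!} b^{p+p!}

Toward a contradiction, assume L is regular with pumping length p.
Choose w = a^p b^{p+p!}. Since p ≠ p+p!, w ∈ L; and |w| ≥ p.
By the pumping lemma, w = xyz with |xy| ≤ p and |y| > 0.
Because |xy| ≤ p and w begins with p copies of a, we have y = a^k with 1 ≤ k ≤ p.
Since 1 ≤ k ≤ p, k divides p!; set t = 1 + p!/k. Then xy^t z has p + (p!/k)·k = p + p! copies of a. Now the a-count equals the b-count, so i ≠ j fails. So xy^t z = a^{p+p!} b^{p+p!} ∉ L.
This contradicts the pumping lemma, so L is not regular.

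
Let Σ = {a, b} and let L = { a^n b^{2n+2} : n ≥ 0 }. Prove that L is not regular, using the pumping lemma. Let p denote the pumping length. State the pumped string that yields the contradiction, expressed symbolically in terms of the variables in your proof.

Assume L is regular; let p be its pumping constant.
Choose w = a^p b^{2p+2}, which is in L with |w| = 3p+2 ≥ p.
By the pumping lemma, w = xyz with |xy| ≤ p and |y| > 0.
Since the first p symbols of w are all a's and |xy| ≤ p, y lies entirely in the leading a-block: y = a^k for some k with 1 ≤ k ≤ p.
Pump with i = 2: xy^2z = a^{p+k} b^{2p+2}. For this to lie in L we would need 2p+2 = 2(p+k)+2, which forces k = 0. But k ≥ 1, so xy^2z ∉ L.
Contradiction. Therefore L is not regular.

a^{p+k} b^{2p+2}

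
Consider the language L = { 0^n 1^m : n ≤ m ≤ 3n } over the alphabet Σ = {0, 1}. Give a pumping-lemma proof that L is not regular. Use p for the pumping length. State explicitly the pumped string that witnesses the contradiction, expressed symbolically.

Suppose for contradiction that L is regular, and let p be the pumping length.
Take w = 0^p 1^p ∈ L (since p ≤ p ≤ 3p), with |w| = 2p ≥ p.
The pumping lemma gives a decomposition w = xyz where |xy| ≤ p and |y| > 0.
The first p characters of w are 0's, so xy (and hence y) consists only of 0's. Write y = 0^k, 1 ≤ k ≤ p.
Pump with i = 2: xy^2z = 0^{p+k} 1^p. Now n = p+k > p = m, so the condition n ≤ m fails. Thus xy^2z ∉ L.
This is a contradiction; hence L is not regular.

0^{p+k} 1^p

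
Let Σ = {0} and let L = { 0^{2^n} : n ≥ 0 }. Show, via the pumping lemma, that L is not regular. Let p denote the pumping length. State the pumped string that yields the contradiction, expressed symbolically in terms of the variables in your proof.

0^{2^p+k}

Assume L is regular. Let p be the pumping length given by the pumping lemma.
Take w = 0^{2^p} ∈ L with |w| = 2^p ≥ p.
The pumping lemma gives a decomposition w = xyz where |xy| ≤ p and y is nonempty.
Then y = 0^k for some k with 1 ≤ k ≤ p.
Pump with i = 2: xy^2z = 0^{2^p+k}. Since 1 ≤ k ≤ p < 2^p, we have 2^p < 2^p+k < 2^{p+1}, so 2^p+k is not a power of 2. So xy^2z ∉ L.
This is a contradiction; hence L is not regular.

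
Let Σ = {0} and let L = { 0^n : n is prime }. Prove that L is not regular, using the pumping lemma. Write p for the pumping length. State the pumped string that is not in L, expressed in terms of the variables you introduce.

0^{q(1+k)}

Assume L is regular. Let p be the pumping length given by the pumping lemma.
Let q be a prime with q ≥ p+2 (infinitely many primes exist), and take w = 0^q ∈ L with |w| = q ≥ p.
The pumping lemma gives a decomposition w = xyz where |xy| ≤ p and |y| > 0.
Then y = 0^k for some k with 1 ≤ k ≤ p.
Since 1 ≤ k ≤ p, |xz| = q-k. Pump with i = q+1: |xy^{q+1}z| = (q-k)+(q+1)k = q+qk = q(1+k), which is composite (both factors ≥ 2). So xy^{q+1}z = 0^{q(1+k)} ∉ L.
This is a contradiction; hence L is not regular.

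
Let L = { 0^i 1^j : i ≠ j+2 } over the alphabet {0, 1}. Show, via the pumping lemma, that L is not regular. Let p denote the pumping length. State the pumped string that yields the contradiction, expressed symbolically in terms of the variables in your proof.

0^{p+p!} 1^{p+p!-2}

Assume L is regular. Let p be the pumping length given by the pumping lemma.
Choose w = 0^p 1^{p+p!-2}. Since p ≠ (p+p!-2)+2 = p+p!, w ∈ L; and |w| ≥ p.
The pumping lemma gives a decomposition w = xyz where |xy| ≤ p and |y| ≥ 1.
Since the first p symbols of w are all 0's and |xy| ≤ p, y lies entirely in the leading 0-block: y = 0^k for some k with 1 ≤ k ≤ p.
Since 1 ≤ k ≤ p, k divides p!; set t = 1 + p!/k. Then xy^t z has p + (p!/k)·k = p + p! copies of 0. Now the 0-count is p+p! and (1-count)+2 = (p+p!-2)+2 = p+p!, so i ≠ j+2 fails. So xy^t z = 0^{p+p!} 1^{p+p!-2} ∉ L.
This is a contradiction; hence L is not regular.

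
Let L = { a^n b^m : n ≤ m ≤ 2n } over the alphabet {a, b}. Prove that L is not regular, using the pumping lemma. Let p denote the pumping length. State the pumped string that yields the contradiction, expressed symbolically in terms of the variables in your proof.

Assume L is regular; let p be its pumping constant.
Take w = a^p b^p ∈ L (since p ≤ p ≤ 2p), with |w| = 2p ≥ p.
Write w = xyz as guaranteed by the lemma, with |xy| ≤ p and |y| > 0.
The first p characters of w are a's, so xy (and hence y) consists only of a's. Write y = a^k, 1 ≤ k ≤ p.
Pump with i = 2: xy^2z = a^{p+k} b^p. Now n = p+k > p = m, so the condition n ≤ m fails. Thus xy^2z ∉ L.
This is a contradiction; hence L is not regular.

a^{p+k} b^p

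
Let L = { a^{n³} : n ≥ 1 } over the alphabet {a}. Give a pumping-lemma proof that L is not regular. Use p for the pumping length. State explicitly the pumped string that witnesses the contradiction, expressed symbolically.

Toward a contradiction, assume L is regular with pumping length p.
Take w = a^{p³} ∈ L with |w| = p³ ≥ p.
By the pumping lemma, w = xyz with |xy| ≤ p and y is nonempty.
Then y = a^k for some k with 1 ≤ k ≤ p.
Pump with i = 2: xy^2z = a^{p³+k}. Since 1 ≤ k ≤ p, p³ < p³+k ≤ p³+p < p³+3p²+3p+1 = (p+1)³, so p³+k is not a perfect cube. So xy^2z ∉ L.
This is a contradiction; hence L is not regular.

a^{p³+k}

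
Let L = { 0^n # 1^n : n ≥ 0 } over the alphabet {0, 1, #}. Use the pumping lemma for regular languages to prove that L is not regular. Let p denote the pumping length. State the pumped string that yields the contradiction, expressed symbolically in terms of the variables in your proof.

Toward a contradiction, assume L is regular with pumping length p.
Take w = 0^p # 1^p ∈ L with |w| = 2p+1 ≥ p.
The pumping lemma gives a decomposition w = xyz where |xy| ≤ p and y is nonempty.
Because |xy| ≤ p and w begins with p copies of 0, we have y = 0^k with 1 ≤ k ≤ p.
Pump with i = 2: xy^2z = 0^{p+k} # 1^p, which would require p+k = p. But k ≥ 1, so xy^2z ∉ L.
Contradiction. Therefore L is not regular.

0^{p+k} # 1^p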